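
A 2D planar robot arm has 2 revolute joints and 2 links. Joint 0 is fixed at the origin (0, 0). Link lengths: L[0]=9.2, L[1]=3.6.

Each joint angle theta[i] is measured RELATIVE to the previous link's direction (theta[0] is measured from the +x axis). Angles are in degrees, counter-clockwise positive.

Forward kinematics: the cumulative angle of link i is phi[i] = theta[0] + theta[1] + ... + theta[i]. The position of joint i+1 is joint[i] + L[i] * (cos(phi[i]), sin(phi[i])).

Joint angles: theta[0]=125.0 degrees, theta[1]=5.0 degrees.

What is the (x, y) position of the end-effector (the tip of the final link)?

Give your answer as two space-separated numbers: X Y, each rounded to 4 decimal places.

Answer: -7.5909 10.2940

Derivation:
joint[0] = (0.0000, 0.0000)  (base)
link 0: phi[0] = 125 = 125 deg
  cos(125 deg) = -0.5736, sin(125 deg) = 0.8192
  joint[1] = (0.0000, 0.0000) + 9.2 * (-0.5736, 0.8192) = (0.0000 + -5.2769, 0.0000 + 7.5362) = (-5.2769, 7.5362)
link 1: phi[1] = 125 + 5 = 130 deg
  cos(130 deg) = -0.6428, sin(130 deg) = 0.7660
  joint[2] = (-5.2769, 7.5362) + 3.6 * (-0.6428, 0.7660) = (-5.2769 + -2.3140, 7.5362 + 2.7578) = (-7.5909, 10.2940)
End effector: (-7.5909, 10.2940)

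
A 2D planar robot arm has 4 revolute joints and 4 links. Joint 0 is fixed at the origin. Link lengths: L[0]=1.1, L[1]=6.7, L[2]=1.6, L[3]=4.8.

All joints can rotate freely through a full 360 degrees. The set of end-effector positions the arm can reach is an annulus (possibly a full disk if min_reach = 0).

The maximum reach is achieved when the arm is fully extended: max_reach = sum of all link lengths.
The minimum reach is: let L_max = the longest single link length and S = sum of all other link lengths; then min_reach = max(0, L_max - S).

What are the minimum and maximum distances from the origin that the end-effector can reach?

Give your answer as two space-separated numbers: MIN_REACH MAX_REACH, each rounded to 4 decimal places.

Answer: 0.0000 14.2000

Derivation:
Link lengths: [1.1, 6.7, 1.6, 4.8]
max_reach = 1.1 + 6.7 + 1.6 + 4.8 = 14.2
L_max = max([1.1, 6.7, 1.6, 4.8]) = 6.7
S (sum of others) = 14.2 - 6.7 = 7.5
min_reach = max(0, 6.7 - 7.5) = max(0, -0.8) = 0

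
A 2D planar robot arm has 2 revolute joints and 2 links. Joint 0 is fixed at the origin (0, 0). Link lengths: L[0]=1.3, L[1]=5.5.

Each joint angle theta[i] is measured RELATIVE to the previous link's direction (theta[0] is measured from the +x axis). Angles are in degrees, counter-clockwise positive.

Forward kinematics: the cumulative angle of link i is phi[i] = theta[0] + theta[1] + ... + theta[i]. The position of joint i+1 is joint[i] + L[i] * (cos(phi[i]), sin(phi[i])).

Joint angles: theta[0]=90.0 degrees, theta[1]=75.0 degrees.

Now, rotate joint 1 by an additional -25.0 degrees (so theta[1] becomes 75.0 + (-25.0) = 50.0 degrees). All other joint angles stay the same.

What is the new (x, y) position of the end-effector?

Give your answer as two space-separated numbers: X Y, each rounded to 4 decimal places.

Answer: -4.2132 4.8353

Derivation:
joint[0] = (0.0000, 0.0000)  (base)
link 0: phi[0] = 90 = 90 deg
  cos(90 deg) = 0.0000, sin(90 deg) = 1.0000
  joint[1] = (0.0000, 0.0000) + 1.3 * (0.0000, 1.0000) = (0.0000 + 0.0000, 0.0000 + 1.3000) = (0.0000, 1.3000)
link 1: phi[1] = 90 + 50 = 140 deg
  cos(140 deg) = -0.7660, sin(140 deg) = 0.6428
  joint[2] = (0.0000, 1.3000) + 5.5 * (-0.7660, 0.6428) = (0.0000 + -4.2132, 1.3000 + 3.5353) = (-4.2132, 4.8353)
End effector: (-4.2132, 4.8353)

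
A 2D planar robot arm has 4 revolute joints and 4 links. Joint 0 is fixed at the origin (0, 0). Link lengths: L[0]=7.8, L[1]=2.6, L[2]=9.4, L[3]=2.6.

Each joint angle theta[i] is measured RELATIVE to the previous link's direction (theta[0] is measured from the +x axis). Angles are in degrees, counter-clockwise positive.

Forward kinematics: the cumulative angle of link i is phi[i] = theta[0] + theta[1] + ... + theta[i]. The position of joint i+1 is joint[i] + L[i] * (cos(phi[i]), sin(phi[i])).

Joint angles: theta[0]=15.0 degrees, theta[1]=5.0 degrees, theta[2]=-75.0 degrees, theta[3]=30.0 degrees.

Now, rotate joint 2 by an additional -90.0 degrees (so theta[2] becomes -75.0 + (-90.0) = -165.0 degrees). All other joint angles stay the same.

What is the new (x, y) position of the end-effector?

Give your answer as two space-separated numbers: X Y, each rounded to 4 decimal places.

Answer: 1.1786 -4.8400

Derivation:
joint[0] = (0.0000, 0.0000)  (base)
link 0: phi[0] = 15 = 15 deg
  cos(15 deg) = 0.9659, sin(15 deg) = 0.2588
  joint[1] = (0.0000, 0.0000) + 7.8 * (0.9659, 0.2588) = (0.0000 + 7.5342, 0.0000 + 2.0188) = (7.5342, 2.0188)
link 1: phi[1] = 15 + 5 = 20 deg
  cos(20 deg) = 0.9397, sin(20 deg) = 0.3420
  joint[2] = (7.5342, 2.0188) + 2.6 * (0.9397, 0.3420) = (7.5342 + 2.4432, 2.0188 + 0.8893) = (9.9774, 2.9080)
link 2: phi[2] = 15 + 5 + -165 = -145 deg
  cos(-145 deg) = -0.8192, sin(-145 deg) = -0.5736
  joint[3] = (9.9774, 2.9080) + 9.4 * (-0.8192, -0.5736) = (9.9774 + -7.7000, 2.9080 + -5.3916) = (2.2774, -2.4836)
link 3: phi[3] = 15 + 5 + -165 + 30 = -115 deg
  cos(-115 deg) = -0.4226, sin(-115 deg) = -0.9063
  joint[4] = (2.2774, -2.4836) + 2.6 * (-0.4226, -0.9063) = (2.2774 + -1.0988, -2.4836 + -2.3564) = (1.1786, -4.8400)
End effector: (1.1786, -4.8400)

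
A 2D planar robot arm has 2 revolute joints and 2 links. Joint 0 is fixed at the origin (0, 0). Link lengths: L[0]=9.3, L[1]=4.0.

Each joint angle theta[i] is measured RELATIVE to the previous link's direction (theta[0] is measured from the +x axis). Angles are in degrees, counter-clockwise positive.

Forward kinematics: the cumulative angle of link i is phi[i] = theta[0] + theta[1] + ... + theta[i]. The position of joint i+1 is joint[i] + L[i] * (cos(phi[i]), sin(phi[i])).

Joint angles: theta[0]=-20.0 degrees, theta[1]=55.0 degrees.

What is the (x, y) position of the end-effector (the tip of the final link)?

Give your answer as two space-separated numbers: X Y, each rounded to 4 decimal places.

joint[0] = (0.0000, 0.0000)  (base)
link 0: phi[0] = -20 = -20 deg
  cos(-20 deg) = 0.9397, sin(-20 deg) = -0.3420
  joint[1] = (0.0000, 0.0000) + 9.3 * (0.9397, -0.3420) = (0.0000 + 8.7391, 0.0000 + -3.1808) = (8.7391, -3.1808)
link 1: phi[1] = -20 + 55 = 35 deg
  cos(35 deg) = 0.8192, sin(35 deg) = 0.5736
  joint[2] = (8.7391, -3.1808) + 4 * (0.8192, 0.5736) = (8.7391 + 3.2766, -3.1808 + 2.2943) = (12.0157, -0.8865)
End effector: (12.0157, -0.8865)

Answer: 12.0157 -0.8865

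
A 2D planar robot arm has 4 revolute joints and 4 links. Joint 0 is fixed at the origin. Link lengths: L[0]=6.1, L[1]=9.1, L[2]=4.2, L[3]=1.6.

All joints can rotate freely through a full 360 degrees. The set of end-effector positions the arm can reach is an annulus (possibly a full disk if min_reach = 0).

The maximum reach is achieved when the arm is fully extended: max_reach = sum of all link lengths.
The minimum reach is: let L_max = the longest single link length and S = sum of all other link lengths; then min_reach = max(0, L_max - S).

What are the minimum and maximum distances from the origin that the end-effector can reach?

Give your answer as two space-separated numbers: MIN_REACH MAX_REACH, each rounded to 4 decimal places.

Answer: 0.0000 21.0000

Derivation:
Link lengths: [6.1, 9.1, 4.2, 1.6]
max_reach = 6.1 + 9.1 + 4.2 + 1.6 = 21
L_max = max([6.1, 9.1, 4.2, 1.6]) = 9.1
S (sum of others) = 21 - 9.1 = 11.9
min_reach = max(0, 9.1 - 11.9) = max(0, -2.8) = 0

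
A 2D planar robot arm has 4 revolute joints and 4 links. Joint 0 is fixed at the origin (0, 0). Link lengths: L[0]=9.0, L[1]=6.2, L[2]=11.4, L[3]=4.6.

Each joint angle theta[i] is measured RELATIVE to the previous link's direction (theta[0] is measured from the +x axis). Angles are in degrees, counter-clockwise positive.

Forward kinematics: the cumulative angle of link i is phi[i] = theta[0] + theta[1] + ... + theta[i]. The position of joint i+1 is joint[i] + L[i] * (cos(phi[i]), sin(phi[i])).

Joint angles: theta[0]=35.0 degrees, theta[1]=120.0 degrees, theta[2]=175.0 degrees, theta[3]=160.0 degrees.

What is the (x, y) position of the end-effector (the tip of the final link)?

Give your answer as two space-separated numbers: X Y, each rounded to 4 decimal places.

Answer: 8.6691 5.6062

Derivation:
joint[0] = (0.0000, 0.0000)  (base)
link 0: phi[0] = 35 = 35 deg
  cos(35 deg) = 0.8192, sin(35 deg) = 0.5736
  joint[1] = (0.0000, 0.0000) + 9 * (0.8192, 0.5736) = (0.0000 + 7.3724, 0.0000 + 5.1622) = (7.3724, 5.1622)
link 1: phi[1] = 35 + 120 = 155 deg
  cos(155 deg) = -0.9063, sin(155 deg) = 0.4226
  joint[2] = (7.3724, 5.1622) + 6.2 * (-0.9063, 0.4226) = (7.3724 + -5.6191, 5.1622 + 2.6202) = (1.7533, 7.7824)
link 2: phi[2] = 35 + 120 + 175 = 330 deg
  cos(330 deg) = 0.8660, sin(330 deg) = -0.5000
  joint[3] = (1.7533, 7.7824) + 11.4 * (0.8660, -0.5000) = (1.7533 + 9.8727, 7.7824 + -5.7000) = (11.6259, 2.0824)
link 3: phi[3] = 35 + 120 + 175 + 160 = 490 deg
  cos(490 deg) = -0.6428, sin(490 deg) = 0.7660
  joint[4] = (11.6259, 2.0824) + 4.6 * (-0.6428, 0.7660) = (11.6259 + -2.9568, 2.0824 + 3.5238) = (8.6691, 5.6062)
End effector: (8.6691, 5.6062)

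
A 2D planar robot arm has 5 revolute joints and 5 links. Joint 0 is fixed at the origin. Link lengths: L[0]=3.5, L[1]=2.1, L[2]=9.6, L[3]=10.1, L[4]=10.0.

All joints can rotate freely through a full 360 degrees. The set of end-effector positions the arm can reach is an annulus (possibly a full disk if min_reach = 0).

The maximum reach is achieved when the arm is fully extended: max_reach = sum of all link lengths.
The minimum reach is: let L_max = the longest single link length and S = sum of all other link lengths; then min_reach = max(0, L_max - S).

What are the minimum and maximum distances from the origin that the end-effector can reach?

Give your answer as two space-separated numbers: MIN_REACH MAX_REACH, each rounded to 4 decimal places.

Link lengths: [3.5, 2.1, 9.6, 10.1, 10.0]
max_reach = 3.5 + 2.1 + 9.6 + 10.1 + 10 = 35.3
L_max = max([3.5, 2.1, 9.6, 10.1, 10.0]) = 10.1
S (sum of others) = 35.3 - 10.1 = 25.2
min_reach = max(0, 10.1 - 25.2) = max(0, -15.1) = 0

Answer: 0.0000 35.3000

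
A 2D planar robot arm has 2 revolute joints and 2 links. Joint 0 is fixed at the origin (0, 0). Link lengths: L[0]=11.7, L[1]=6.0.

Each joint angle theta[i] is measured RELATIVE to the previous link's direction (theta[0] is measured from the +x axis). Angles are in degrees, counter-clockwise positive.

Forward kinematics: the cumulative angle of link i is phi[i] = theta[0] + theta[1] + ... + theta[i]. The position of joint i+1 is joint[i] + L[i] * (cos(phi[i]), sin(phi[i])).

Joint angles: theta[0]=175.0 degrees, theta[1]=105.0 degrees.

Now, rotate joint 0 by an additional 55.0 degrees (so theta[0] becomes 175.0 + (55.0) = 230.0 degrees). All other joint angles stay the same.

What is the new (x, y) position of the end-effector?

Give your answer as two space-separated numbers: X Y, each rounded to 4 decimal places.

Answer: -2.0828 -11.4984

Derivation:
joint[0] = (0.0000, 0.0000)  (base)
link 0: phi[0] = 230 = 230 deg
  cos(230 deg) = -0.6428, sin(230 deg) = -0.7660
  joint[1] = (0.0000, 0.0000) + 11.7 * (-0.6428, -0.7660) = (0.0000 + -7.5206, 0.0000 + -8.9627) = (-7.5206, -8.9627)
link 1: phi[1] = 230 + 105 = 335 deg
  cos(335 deg) = 0.9063, sin(335 deg) = -0.4226
  joint[2] = (-7.5206, -8.9627) + 6 * (0.9063, -0.4226) = (-7.5206 + 5.4378, -8.9627 + -2.5357) = (-2.0828, -11.4984)
End effector: (-2.0828, -11.4984)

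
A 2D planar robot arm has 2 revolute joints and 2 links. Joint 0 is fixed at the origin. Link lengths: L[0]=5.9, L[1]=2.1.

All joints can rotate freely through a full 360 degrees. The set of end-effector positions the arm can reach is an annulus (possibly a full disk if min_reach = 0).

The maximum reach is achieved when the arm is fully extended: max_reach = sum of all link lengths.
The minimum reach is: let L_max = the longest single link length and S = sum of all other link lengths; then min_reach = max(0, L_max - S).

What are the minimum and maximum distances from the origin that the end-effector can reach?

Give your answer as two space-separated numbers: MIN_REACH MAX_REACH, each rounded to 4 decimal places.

Answer: 3.8000 8.0000

Derivation:
Link lengths: [5.9, 2.1]
max_reach = 5.9 + 2.1 = 8
L_max = max([5.9, 2.1]) = 5.9
S (sum of others) = 8 - 5.9 = 2.1
min_reach = max(0, 5.9 - 2.1) = max(0, 3.8) = 3.8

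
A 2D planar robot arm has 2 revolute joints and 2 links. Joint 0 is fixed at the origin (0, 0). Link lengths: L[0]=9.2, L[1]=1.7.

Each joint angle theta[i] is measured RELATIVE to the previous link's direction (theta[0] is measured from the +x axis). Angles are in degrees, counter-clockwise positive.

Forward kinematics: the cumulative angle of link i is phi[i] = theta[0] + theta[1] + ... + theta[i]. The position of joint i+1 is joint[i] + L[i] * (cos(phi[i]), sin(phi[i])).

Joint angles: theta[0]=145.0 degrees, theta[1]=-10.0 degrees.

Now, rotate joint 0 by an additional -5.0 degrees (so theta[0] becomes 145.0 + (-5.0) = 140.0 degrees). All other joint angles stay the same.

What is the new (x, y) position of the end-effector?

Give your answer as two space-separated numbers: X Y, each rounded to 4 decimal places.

Answer: -8.1403 7.2159

Derivation:
joint[0] = (0.0000, 0.0000)  (base)
link 0: phi[0] = 140 = 140 deg
  cos(140 deg) = -0.7660, sin(140 deg) = 0.6428
  joint[1] = (0.0000, 0.0000) + 9.2 * (-0.7660, 0.6428) = (0.0000 + -7.0476, 0.0000 + 5.9136) = (-7.0476, 5.9136)
link 1: phi[1] = 140 + -10 = 130 deg
  cos(130 deg) = -0.6428, sin(130 deg) = 0.7660
  joint[2] = (-7.0476, 5.9136) + 1.7 * (-0.6428, 0.7660) = (-7.0476 + -1.0927, 5.9136 + 1.3023) = (-8.1403, 7.2159)
End effector: (-8.1403, 7.2159)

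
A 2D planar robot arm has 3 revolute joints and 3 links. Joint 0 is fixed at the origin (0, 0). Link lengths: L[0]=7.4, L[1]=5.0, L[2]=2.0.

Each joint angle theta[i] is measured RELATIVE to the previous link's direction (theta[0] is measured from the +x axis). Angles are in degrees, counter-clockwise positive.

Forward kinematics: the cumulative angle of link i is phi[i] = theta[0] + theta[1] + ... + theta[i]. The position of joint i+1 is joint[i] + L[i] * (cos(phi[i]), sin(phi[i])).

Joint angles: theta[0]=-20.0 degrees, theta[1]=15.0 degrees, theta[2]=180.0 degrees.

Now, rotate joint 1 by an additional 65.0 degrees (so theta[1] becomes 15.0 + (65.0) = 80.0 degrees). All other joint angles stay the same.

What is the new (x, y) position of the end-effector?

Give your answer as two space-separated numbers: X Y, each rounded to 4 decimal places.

Answer: 8.4537 0.0671

Derivation:
joint[0] = (0.0000, 0.0000)  (base)
link 0: phi[0] = -20 = -20 deg
  cos(-20 deg) = 0.9397, sin(-20 deg) = -0.3420
  joint[1] = (0.0000, 0.0000) + 7.4 * (0.9397, -0.3420) = (0.0000 + 6.9537, 0.0000 + -2.5309) = (6.9537, -2.5309)
link 1: phi[1] = -20 + 80 = 60 deg
  cos(60 deg) = 0.5000, sin(60 deg) = 0.8660
  joint[2] = (6.9537, -2.5309) + 5 * (0.5000, 0.8660) = (6.9537 + 2.5000, -2.5309 + 4.3301) = (9.4537, 1.7992)
link 2: phi[2] = -20 + 80 + 180 = 240 deg
  cos(240 deg) = -0.5000, sin(240 deg) = -0.8660
  joint[3] = (9.4537, 1.7992) + 2 * (-0.5000, -0.8660) = (9.4537 + -1.0000, 1.7992 + -1.7321) = (8.4537, 0.0671)
End effector: (8.4537, 0.0671)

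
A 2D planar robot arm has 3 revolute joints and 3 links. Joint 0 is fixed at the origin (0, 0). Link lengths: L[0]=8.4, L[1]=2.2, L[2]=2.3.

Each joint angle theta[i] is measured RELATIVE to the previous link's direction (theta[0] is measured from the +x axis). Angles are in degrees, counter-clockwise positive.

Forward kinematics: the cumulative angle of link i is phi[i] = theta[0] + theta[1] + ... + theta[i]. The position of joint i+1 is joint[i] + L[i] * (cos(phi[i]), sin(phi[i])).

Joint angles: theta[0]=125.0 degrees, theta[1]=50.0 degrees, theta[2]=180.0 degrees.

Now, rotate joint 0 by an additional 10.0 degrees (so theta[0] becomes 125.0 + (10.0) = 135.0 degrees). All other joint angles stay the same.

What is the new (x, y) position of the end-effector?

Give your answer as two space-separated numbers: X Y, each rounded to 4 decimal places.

Answer: -5.8401 5.9484

Derivation:
joint[0] = (0.0000, 0.0000)  (base)
link 0: phi[0] = 135 = 135 deg
  cos(135 deg) = -0.7071, sin(135 deg) = 0.7071
  joint[1] = (0.0000, 0.0000) + 8.4 * (-0.7071, 0.7071) = (0.0000 + -5.9397, 0.0000 + 5.9397) = (-5.9397, 5.9397)
link 1: phi[1] = 135 + 50 = 185 deg
  cos(185 deg) = -0.9962, sin(185 deg) = -0.0872
  joint[2] = (-5.9397, 5.9397) + 2.2 * (-0.9962, -0.0872) = (-5.9397 + -2.1916, 5.9397 + -0.1917) = (-8.1313, 5.7480)
link 2: phi[2] = 135 + 50 + 180 = 365 deg
  cos(365 deg) = 0.9962, sin(365 deg) = 0.0872
  joint[3] = (-8.1313, 5.7480) + 2.3 * (0.9962, 0.0872) = (-8.1313 + 2.2912, 5.7480 + 0.2005) = (-5.8401, 5.9484)
End effector: (-5.8401, 5.9484)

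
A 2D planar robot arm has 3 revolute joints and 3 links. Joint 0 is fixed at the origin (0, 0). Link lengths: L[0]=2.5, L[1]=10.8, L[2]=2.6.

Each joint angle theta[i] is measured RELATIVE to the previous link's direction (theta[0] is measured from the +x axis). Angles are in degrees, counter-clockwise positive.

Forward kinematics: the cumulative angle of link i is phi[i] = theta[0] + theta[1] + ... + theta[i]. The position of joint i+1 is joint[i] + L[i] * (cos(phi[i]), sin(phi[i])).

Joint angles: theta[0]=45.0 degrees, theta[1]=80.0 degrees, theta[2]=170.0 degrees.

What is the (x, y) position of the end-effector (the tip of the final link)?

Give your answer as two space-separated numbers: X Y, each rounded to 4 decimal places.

Answer: -3.3281 8.2582

Derivation:
joint[0] = (0.0000, 0.0000)  (base)
link 0: phi[0] = 45 = 45 deg
  cos(45 deg) = 0.7071, sin(45 deg) = 0.7071
  joint[1] = (0.0000, 0.0000) + 2.5 * (0.7071, 0.7071) = (0.0000 + 1.7678, 0.0000 + 1.7678) = (1.7678, 1.7678)
link 1: phi[1] = 45 + 80 = 125 deg
  cos(125 deg) = -0.5736, sin(125 deg) = 0.8192
  joint[2] = (1.7678, 1.7678) + 10.8 * (-0.5736, 0.8192) = (1.7678 + -6.1946, 1.7678 + 8.8468) = (-4.4269, 10.6146)
link 2: phi[2] = 45 + 80 + 170 = 295 deg
  cos(295 deg) = 0.4226, sin(295 deg) = -0.9063
  joint[3] = (-4.4269, 10.6146) + 2.6 * (0.4226, -0.9063) = (-4.4269 + 1.0988, 10.6146 + -2.3564) = (-3.3281, 8.2582)
End effector: (-3.3281, 8.2582)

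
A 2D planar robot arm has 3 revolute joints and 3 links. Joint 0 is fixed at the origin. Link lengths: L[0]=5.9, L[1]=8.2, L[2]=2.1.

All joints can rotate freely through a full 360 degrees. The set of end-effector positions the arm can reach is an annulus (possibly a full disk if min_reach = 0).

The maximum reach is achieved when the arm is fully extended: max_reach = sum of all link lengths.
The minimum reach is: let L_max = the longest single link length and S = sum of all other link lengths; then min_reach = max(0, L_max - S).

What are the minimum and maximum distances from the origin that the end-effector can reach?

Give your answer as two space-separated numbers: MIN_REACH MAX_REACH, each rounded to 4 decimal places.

Answer: 0.2000 16.2000

Derivation:
Link lengths: [5.9, 8.2, 2.1]
max_reach = 5.9 + 8.2 + 2.1 = 16.2
L_max = max([5.9, 8.2, 2.1]) = 8.2
S (sum of others) = 16.2 - 8.2 = 8
min_reach = max(0, 8.2 - 8) = max(0, 0.2) = 0.2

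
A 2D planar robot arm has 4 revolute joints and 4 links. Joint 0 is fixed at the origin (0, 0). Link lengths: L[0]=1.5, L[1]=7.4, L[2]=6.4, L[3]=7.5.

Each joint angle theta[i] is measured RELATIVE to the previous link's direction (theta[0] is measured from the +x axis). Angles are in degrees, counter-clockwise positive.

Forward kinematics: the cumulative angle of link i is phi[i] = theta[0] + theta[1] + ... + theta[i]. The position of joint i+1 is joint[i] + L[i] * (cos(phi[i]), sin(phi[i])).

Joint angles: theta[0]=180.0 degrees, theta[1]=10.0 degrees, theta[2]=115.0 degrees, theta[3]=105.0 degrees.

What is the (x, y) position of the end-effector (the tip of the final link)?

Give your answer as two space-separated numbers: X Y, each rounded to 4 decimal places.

Answer: -0.2958 -0.7822

Derivation:
joint[0] = (0.0000, 0.0000)  (base)
link 0: phi[0] = 180 = 180 deg
  cos(180 deg) = -1.0000, sin(180 deg) = 0.0000
  joint[1] = (0.0000, 0.0000) + 1.5 * (-1.0000, 0.0000) = (0.0000 + -1.5000, 0.0000 + 0.0000) = (-1.5000, 0.0000)
link 1: phi[1] = 180 + 10 = 190 deg
  cos(190 deg) = -0.9848, sin(190 deg) = -0.1736
  joint[2] = (-1.5000, 0.0000) + 7.4 * (-0.9848, -0.1736) = (-1.5000 + -7.2876, 0.0000 + -1.2850) = (-8.7876, -1.2850)
link 2: phi[2] = 180 + 10 + 115 = 305 deg
  cos(305 deg) = 0.5736, sin(305 deg) = -0.8192
  joint[3] = (-8.7876, -1.2850) + 6.4 * (0.5736, -0.8192) = (-8.7876 + 3.6709, -1.2850 + -5.2426) = (-5.1167, -6.5276)
link 3: phi[3] = 180 + 10 + 115 + 105 = 410 deg
  cos(410 deg) = 0.6428, sin(410 deg) = 0.7660
  joint[4] = (-5.1167, -6.5276) + 7.5 * (0.6428, 0.7660) = (-5.1167 + 4.8209, -6.5276 + 5.7453) = (-0.2958, -0.7822)
End effector: (-0.2958, -0.7822)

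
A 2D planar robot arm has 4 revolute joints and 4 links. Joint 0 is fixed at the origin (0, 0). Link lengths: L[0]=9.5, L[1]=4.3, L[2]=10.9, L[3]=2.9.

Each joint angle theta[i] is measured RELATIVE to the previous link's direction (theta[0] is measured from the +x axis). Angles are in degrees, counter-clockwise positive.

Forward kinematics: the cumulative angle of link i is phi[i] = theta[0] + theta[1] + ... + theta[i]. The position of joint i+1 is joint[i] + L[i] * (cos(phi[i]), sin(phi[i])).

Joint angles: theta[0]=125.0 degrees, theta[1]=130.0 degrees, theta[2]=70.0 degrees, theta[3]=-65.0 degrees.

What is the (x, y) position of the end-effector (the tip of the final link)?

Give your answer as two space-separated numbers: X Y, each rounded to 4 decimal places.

Answer: 1.8633 -5.4795

Derivation:
joint[0] = (0.0000, 0.0000)  (base)
link 0: phi[0] = 125 = 125 deg
  cos(125 deg) = -0.5736, sin(125 deg) = 0.8192
  joint[1] = (0.0000, 0.0000) + 9.5 * (-0.5736, 0.8192) = (0.0000 + -5.4490, 0.0000 + 7.7819) = (-5.4490, 7.7819)
link 1: phi[1] = 125 + 130 = 255 deg
  cos(255 deg) = -0.2588, sin(255 deg) = -0.9659
  joint[2] = (-5.4490, 7.7819) + 4.3 * (-0.2588, -0.9659) = (-5.4490 + -1.1129, 7.7819 + -4.1535) = (-6.5619, 3.6285)
link 2: phi[2] = 125 + 130 + 70 = 325 deg
  cos(325 deg) = 0.8192, sin(325 deg) = -0.5736
  joint[3] = (-6.5619, 3.6285) + 10.9 * (0.8192, -0.5736) = (-6.5619 + 8.9288, 3.6285 + -6.2520) = (2.3669, -2.6235)
link 3: phi[3] = 125 + 130 + 70 + -65 = 260 deg
  cos(260 deg) = -0.1736, sin(260 deg) = -0.9848
  joint[4] = (2.3669, -2.6235) + 2.9 * (-0.1736, -0.9848) = (2.3669 + -0.5036, -2.6235 + -2.8559) = (1.8633, -5.4795)
End effector: (1.8633, -5.4795)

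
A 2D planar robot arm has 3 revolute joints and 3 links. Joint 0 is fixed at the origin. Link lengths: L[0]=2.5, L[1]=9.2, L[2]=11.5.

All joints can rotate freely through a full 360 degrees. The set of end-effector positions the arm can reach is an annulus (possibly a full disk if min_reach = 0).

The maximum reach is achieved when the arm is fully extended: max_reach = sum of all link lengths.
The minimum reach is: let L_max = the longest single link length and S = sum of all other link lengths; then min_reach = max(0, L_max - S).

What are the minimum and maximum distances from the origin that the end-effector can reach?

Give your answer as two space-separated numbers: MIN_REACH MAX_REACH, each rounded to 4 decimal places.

Answer: 0.0000 23.2000

Derivation:
Link lengths: [2.5, 9.2, 11.5]
max_reach = 2.5 + 9.2 + 11.5 = 23.2
L_max = max([2.5, 9.2, 11.5]) = 11.5
S (sum of others) = 23.2 - 11.5 = 11.7
min_reach = max(0, 11.5 - 11.7) = max(0, -0.2) = 0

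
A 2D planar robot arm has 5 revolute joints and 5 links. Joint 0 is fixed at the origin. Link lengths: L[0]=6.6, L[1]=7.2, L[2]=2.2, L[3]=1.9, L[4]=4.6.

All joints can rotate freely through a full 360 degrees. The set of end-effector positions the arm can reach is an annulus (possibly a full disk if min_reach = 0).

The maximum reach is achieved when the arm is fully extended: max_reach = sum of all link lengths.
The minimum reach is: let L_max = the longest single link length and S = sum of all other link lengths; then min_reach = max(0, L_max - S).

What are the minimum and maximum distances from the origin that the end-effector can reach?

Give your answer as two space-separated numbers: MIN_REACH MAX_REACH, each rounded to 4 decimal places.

Answer: 0.0000 22.5000

Derivation:
Link lengths: [6.6, 7.2, 2.2, 1.9, 4.6]
max_reach = 6.6 + 7.2 + 2.2 + 1.9 + 4.6 = 22.5
L_max = max([6.6, 7.2, 2.2, 1.9, 4.6]) = 7.2
S (sum of others) = 22.5 - 7.2 = 15.3
min_reach = max(0, 7.2 - 15.3) = max(0, -8.1) = 0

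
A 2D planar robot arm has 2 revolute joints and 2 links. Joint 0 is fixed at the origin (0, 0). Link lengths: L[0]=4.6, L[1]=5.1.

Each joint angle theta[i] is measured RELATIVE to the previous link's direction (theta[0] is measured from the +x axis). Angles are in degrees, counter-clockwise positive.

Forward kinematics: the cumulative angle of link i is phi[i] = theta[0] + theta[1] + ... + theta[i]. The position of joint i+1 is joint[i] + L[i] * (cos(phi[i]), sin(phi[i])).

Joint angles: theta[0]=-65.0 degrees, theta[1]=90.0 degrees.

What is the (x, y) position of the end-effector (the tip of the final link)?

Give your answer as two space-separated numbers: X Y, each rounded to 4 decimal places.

joint[0] = (0.0000, 0.0000)  (base)
link 0: phi[0] = -65 = -65 deg
  cos(-65 deg) = 0.4226, sin(-65 deg) = -0.9063
  joint[1] = (0.0000, 0.0000) + 4.6 * (0.4226, -0.9063) = (0.0000 + 1.9440, 0.0000 + -4.1690) = (1.9440, -4.1690)
link 1: phi[1] = -65 + 90 = 25 deg
  cos(25 deg) = 0.9063, sin(25 deg) = 0.4226
  joint[2] = (1.9440, -4.1690) + 5.1 * (0.9063, 0.4226) = (1.9440 + 4.6222, -4.1690 + 2.1554) = (6.5662, -2.0137)
End effector: (6.5662, -2.0137)

Answer: 6.5662 -2.0137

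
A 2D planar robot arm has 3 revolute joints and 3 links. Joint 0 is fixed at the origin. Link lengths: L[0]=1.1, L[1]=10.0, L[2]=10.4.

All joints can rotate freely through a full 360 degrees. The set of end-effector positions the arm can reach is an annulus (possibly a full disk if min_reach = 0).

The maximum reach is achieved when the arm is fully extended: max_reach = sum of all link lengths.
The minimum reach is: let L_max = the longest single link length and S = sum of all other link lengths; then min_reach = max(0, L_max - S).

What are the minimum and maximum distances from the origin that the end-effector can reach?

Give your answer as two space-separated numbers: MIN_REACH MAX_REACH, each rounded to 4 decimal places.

Link lengths: [1.1, 10.0, 10.4]
max_reach = 1.1 + 10 + 10.4 = 21.5
L_max = max([1.1, 10.0, 10.4]) = 10.4
S (sum of others) = 21.5 - 10.4 = 11.1
min_reach = max(0, 10.4 - 11.1) = max(0, -0.7) = 0

Answer: 0.0000 21.5000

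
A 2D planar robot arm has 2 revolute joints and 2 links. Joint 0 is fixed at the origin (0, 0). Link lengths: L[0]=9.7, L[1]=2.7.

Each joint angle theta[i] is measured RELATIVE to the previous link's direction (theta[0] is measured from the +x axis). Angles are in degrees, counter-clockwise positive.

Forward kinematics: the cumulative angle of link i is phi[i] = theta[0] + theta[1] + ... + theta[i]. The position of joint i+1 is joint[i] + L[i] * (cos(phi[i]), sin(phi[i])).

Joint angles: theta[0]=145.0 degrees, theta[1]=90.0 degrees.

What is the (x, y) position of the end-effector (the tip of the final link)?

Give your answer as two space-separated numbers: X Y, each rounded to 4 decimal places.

Answer: -9.4944 3.3520

Derivation:
joint[0] = (0.0000, 0.0000)  (base)
link 0: phi[0] = 145 = 145 deg
  cos(145 deg) = -0.8192, sin(145 deg) = 0.5736
  joint[1] = (0.0000, 0.0000) + 9.7 * (-0.8192, 0.5736) = (0.0000 + -7.9458, 0.0000 + 5.5637) = (-7.9458, 5.5637)
link 1: phi[1] = 145 + 90 = 235 deg
  cos(235 deg) = -0.5736, sin(235 deg) = -0.8192
  joint[2] = (-7.9458, 5.5637) + 2.7 * (-0.5736, -0.8192) = (-7.9458 + -1.5487, 5.5637 + -2.2117) = (-9.4944, 3.3520)
End effector: (-9.4944, 3.3520)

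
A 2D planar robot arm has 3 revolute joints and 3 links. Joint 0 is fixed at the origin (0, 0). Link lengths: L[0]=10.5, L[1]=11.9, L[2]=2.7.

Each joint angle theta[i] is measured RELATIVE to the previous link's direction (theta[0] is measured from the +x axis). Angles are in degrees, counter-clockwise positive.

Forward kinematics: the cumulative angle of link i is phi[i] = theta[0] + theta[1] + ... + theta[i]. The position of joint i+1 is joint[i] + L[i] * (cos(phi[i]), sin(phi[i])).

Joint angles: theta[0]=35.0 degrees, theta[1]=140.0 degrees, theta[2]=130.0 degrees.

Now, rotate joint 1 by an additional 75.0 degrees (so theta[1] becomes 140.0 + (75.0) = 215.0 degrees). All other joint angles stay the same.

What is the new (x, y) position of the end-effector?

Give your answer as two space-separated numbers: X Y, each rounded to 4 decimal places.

Answer: 7.0682 -4.2363

Derivation:
joint[0] = (0.0000, 0.0000)  (base)
link 0: phi[0] = 35 = 35 deg
  cos(35 deg) = 0.8192, sin(35 deg) = 0.5736
  joint[1] = (0.0000, 0.0000) + 10.5 * (0.8192, 0.5736) = (0.0000 + 8.6011, 0.0000 + 6.0226) = (8.6011, 6.0226)
link 1: phi[1] = 35 + 215 = 250 deg
  cos(250 deg) = -0.3420, sin(250 deg) = -0.9397
  joint[2] = (8.6011, 6.0226) + 11.9 * (-0.3420, -0.9397) = (8.6011 + -4.0700, 6.0226 + -11.1823) = (4.5311, -5.1598)
link 2: phi[2] = 35 + 215 + 130 = 380 deg
  cos(380 deg) = 0.9397, sin(380 deg) = 0.3420
  joint[3] = (4.5311, -5.1598) + 2.7 * (0.9397, 0.3420) = (4.5311 + 2.5372, -5.1598 + 0.9235) = (7.0682, -4.2363)
End effector: (7.0682, -4.2363)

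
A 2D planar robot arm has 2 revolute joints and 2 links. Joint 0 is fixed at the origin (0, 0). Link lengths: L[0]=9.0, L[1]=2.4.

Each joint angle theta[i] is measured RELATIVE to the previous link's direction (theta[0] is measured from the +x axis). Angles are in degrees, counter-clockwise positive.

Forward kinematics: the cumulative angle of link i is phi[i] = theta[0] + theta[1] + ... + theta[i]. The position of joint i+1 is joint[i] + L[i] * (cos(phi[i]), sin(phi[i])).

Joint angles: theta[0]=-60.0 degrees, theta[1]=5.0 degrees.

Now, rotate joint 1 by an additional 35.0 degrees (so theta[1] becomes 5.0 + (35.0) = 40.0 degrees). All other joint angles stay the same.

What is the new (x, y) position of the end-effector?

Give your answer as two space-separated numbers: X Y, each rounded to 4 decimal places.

Answer: 6.7553 -8.6151

Derivation:
joint[0] = (0.0000, 0.0000)  (base)
link 0: phi[0] = -60 = -60 deg
  cos(-60 deg) = 0.5000, sin(-60 deg) = -0.8660
  joint[1] = (0.0000, 0.0000) + 9 * (0.5000, -0.8660) = (0.0000 + 4.5000, 0.0000 + -7.7942) = (4.5000, -7.7942)
link 1: phi[1] = -60 + 40 = -20 deg
  cos(-20 deg) = 0.9397, sin(-20 deg) = -0.3420
  joint[2] = (4.5000, -7.7942) + 2.4 * (0.9397, -0.3420) = (4.5000 + 2.2553, -7.7942 + -0.8208) = (6.7553, -8.6151)
End effector: (6.7553, -8.6151)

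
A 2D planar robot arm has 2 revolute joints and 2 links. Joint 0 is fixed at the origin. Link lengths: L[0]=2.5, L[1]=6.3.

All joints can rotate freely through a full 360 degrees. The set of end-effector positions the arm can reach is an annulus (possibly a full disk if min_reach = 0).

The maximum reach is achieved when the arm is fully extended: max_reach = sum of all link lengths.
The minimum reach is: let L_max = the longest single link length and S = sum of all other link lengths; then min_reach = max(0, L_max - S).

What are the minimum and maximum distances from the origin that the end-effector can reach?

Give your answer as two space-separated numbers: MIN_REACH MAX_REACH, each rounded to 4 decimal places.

Answer: 3.8000 8.8000

Derivation:
Link lengths: [2.5, 6.3]
max_reach = 2.5 + 6.3 = 8.8
L_max = max([2.5, 6.3]) = 6.3
S (sum of others) = 8.8 - 6.3 = 2.5
min_reach = max(0, 6.3 - 2.5) = max(0, 3.8) = 3.8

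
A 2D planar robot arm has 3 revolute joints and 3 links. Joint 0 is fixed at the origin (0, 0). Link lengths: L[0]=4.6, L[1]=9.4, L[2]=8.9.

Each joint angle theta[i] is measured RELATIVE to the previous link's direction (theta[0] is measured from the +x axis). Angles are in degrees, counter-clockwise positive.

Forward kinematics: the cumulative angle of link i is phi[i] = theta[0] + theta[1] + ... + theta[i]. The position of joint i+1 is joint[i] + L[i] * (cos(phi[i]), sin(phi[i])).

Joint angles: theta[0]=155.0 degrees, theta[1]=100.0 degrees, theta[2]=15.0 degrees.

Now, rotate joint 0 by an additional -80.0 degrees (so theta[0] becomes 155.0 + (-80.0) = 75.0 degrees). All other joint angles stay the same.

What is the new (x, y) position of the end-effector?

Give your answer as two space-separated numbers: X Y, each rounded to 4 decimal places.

Answer: -16.9385 3.7171

Derivation:
joint[0] = (0.0000, 0.0000)  (base)
link 0: phi[0] = 75 = 75 deg
  cos(75 deg) = 0.2588, sin(75 deg) = 0.9659
  joint[1] = (0.0000, 0.0000) + 4.6 * (0.2588, 0.9659) = (0.0000 + 1.1906, 0.0000 + 4.4433) = (1.1906, 4.4433)
link 1: phi[1] = 75 + 100 = 175 deg
  cos(175 deg) = -0.9962, sin(175 deg) = 0.0872
  joint[2] = (1.1906, 4.4433) + 9.4 * (-0.9962, 0.0872) = (1.1906 + -9.3642, 4.4433 + 0.8193) = (-8.1737, 5.2625)
link 2: phi[2] = 75 + 100 + 15 = 190 deg
  cos(190 deg) = -0.9848, sin(190 deg) = -0.1736
  joint[3] = (-8.1737, 5.2625) + 8.9 * (-0.9848, -0.1736) = (-8.1737 + -8.7648, 5.2625 + -1.5455) = (-16.9385, 3.7171)
End effector: (-16.9385, 3.7171)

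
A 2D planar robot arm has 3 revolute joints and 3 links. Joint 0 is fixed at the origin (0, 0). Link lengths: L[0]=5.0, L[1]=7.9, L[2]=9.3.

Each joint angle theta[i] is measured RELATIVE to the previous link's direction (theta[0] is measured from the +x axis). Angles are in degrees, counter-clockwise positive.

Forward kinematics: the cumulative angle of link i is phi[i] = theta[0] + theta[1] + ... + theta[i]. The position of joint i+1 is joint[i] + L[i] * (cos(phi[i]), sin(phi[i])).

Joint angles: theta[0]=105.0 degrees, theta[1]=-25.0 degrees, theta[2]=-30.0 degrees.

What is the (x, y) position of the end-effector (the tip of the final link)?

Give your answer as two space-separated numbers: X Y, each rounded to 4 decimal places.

Answer: 6.0557 19.7338

Derivation:
joint[0] = (0.0000, 0.0000)  (base)
link 0: phi[0] = 105 = 105 deg
  cos(105 deg) = -0.2588, sin(105 deg) = 0.9659
  joint[1] = (0.0000, 0.0000) + 5 * (-0.2588, 0.9659) = (0.0000 + -1.2941, 0.0000 + 4.8296) = (-1.2941, 4.8296)
link 1: phi[1] = 105 + -25 = 80 deg
  cos(80 deg) = 0.1736, sin(80 deg) = 0.9848
  joint[2] = (-1.2941, 4.8296) + 7.9 * (0.1736, 0.9848) = (-1.2941 + 1.3718, 4.8296 + 7.7800) = (0.0777, 12.6096)
link 2: phi[2] = 105 + -25 + -30 = 50 deg
  cos(50 deg) = 0.6428, sin(50 deg) = 0.7660
  joint[3] = (0.0777, 12.6096) + 9.3 * (0.6428, 0.7660) = (0.0777 + 5.9779, 12.6096 + 7.1242) = (6.0557, 19.7338)
End effector: (6.0557, 19.7338)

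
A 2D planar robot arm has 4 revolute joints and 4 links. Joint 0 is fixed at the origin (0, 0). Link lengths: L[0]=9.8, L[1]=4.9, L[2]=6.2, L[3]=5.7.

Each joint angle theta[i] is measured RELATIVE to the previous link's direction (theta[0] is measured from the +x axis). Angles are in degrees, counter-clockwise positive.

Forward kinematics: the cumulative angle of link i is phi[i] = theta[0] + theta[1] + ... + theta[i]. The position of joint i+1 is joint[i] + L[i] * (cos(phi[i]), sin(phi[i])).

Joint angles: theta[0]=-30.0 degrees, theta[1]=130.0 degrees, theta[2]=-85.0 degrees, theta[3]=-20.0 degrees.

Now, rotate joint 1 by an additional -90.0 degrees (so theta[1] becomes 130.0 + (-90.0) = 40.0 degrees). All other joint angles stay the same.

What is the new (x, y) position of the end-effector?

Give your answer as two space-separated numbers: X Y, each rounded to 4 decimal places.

Answer: 14.4205 -15.7162

Derivation:
joint[0] = (0.0000, 0.0000)  (base)
link 0: phi[0] = -30 = -30 deg
  cos(-30 deg) = 0.8660, sin(-30 deg) = -0.5000
  joint[1] = (0.0000, 0.0000) + 9.8 * (0.8660, -0.5000) = (0.0000 + 8.4870, 0.0000 + -4.9000) = (8.4870, -4.9000)
link 1: phi[1] = -30 + 40 = 10 deg
  cos(10 deg) = 0.9848, sin(10 deg) = 0.1736
  joint[2] = (8.4870, -4.9000) + 4.9 * (0.9848, 0.1736) = (8.4870 + 4.8256, -4.9000 + 0.8509) = (13.3126, -4.0491)
link 2: phi[2] = -30 + 40 + -85 = -75 deg
  cos(-75 deg) = 0.2588, sin(-75 deg) = -0.9659
  joint[3] = (13.3126, -4.0491) + 6.2 * (0.2588, -0.9659) = (13.3126 + 1.6047, -4.0491 + -5.9887) = (14.9173, -10.0379)
link 3: phi[3] = -30 + 40 + -85 + -20 = -95 deg
  cos(-95 deg) = -0.0872, sin(-95 deg) = -0.9962
  joint[4] = (14.9173, -10.0379) + 5.7 * (-0.0872, -0.9962) = (14.9173 + -0.4968, -10.0379 + -5.6783) = (14.4205, -15.7162)
End effector: (14.4205, -15.7162)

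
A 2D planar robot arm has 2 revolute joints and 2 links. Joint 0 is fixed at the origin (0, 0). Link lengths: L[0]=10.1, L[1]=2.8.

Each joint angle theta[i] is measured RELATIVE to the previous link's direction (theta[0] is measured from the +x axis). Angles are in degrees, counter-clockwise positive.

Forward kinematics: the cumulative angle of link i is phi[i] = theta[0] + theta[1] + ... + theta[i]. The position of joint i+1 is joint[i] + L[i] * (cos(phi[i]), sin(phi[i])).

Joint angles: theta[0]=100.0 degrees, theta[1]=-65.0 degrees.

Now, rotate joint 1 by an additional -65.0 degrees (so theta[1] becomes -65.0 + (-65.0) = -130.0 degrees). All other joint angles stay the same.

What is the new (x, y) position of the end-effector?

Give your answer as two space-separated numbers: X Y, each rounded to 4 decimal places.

Answer: 0.6710 8.5466

Derivation:
joint[0] = (0.0000, 0.0000)  (base)
link 0: phi[0] = 100 = 100 deg
  cos(100 deg) = -0.1736, sin(100 deg) = 0.9848
  joint[1] = (0.0000, 0.0000) + 10.1 * (-0.1736, 0.9848) = (0.0000 + -1.7538, 0.0000 + 9.9466) = (-1.7538, 9.9466)
link 1: phi[1] = 100 + -130 = -30 deg
  cos(-30 deg) = 0.8660, sin(-30 deg) = -0.5000
  joint[2] = (-1.7538, 9.9466) + 2.8 * (0.8660, -0.5000) = (-1.7538 + 2.4249, 9.9466 + -1.4000) = (0.6710, 8.5466)
End effector: (0.6710, 8.5466)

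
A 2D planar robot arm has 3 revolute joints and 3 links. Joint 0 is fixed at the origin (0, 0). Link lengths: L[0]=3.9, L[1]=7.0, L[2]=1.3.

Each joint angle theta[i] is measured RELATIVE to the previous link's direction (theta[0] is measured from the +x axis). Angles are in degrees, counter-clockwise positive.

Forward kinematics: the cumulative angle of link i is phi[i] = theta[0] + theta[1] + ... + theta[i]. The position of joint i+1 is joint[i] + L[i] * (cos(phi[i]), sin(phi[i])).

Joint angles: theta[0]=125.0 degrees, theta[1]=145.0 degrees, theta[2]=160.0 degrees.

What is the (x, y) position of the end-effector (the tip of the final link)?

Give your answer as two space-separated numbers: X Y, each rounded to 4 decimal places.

Answer: -1.7923 -2.5837

Derivation:
joint[0] = (0.0000, 0.0000)  (base)
link 0: phi[0] = 125 = 125 deg
  cos(125 deg) = -0.5736, sin(125 deg) = 0.8192
  joint[1] = (0.0000, 0.0000) + 3.9 * (-0.5736, 0.8192) = (0.0000 + -2.2369, 0.0000 + 3.1947) = (-2.2369, 3.1947)
link 1: phi[1] = 125 + 145 = 270 deg
  cos(270 deg) = -0.0000, sin(270 deg) = -1.0000
  joint[2] = (-2.2369, 3.1947) + 7 * (-0.0000, -1.0000) = (-2.2369 + -0.0000, 3.1947 + -7.0000) = (-2.2369, -3.8053)
link 2: phi[2] = 125 + 145 + 160 = 430 deg
  cos(430 deg) = 0.3420, sin(430 deg) = 0.9397
  joint[3] = (-2.2369, -3.8053) + 1.3 * (0.3420, 0.9397) = (-2.2369 + 0.4446, -3.8053 + 1.2216) = (-1.7923, -2.5837)
End effector: (-1.7923, -2.5837)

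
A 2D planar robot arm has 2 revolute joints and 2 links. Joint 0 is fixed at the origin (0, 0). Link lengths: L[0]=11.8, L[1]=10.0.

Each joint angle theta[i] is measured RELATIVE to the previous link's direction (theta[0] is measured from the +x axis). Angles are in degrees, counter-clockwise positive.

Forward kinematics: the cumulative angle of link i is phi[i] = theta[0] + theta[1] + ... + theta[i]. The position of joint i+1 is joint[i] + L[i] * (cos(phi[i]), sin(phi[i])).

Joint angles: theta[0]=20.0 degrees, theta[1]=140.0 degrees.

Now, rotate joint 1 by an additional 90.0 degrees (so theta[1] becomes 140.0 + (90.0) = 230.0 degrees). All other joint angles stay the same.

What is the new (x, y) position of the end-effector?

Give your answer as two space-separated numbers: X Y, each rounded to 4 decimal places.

joint[0] = (0.0000, 0.0000)  (base)
link 0: phi[0] = 20 = 20 deg
  cos(20 deg) = 0.9397, sin(20 deg) = 0.3420
  joint[1] = (0.0000, 0.0000) + 11.8 * (0.9397, 0.3420) = (0.0000 + 11.0884, 0.0000 + 4.0358) = (11.0884, 4.0358)
link 1: phi[1] = 20 + 230 = 250 deg
  cos(250 deg) = -0.3420, sin(250 deg) = -0.9397
  joint[2] = (11.0884, 4.0358) + 10 * (-0.3420, -0.9397) = (11.0884 + -3.4202, 4.0358 + -9.3969) = (7.6682, -5.3611)
End effector: (7.6682, -5.3611)

Answer: 7.6682 -5.3611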